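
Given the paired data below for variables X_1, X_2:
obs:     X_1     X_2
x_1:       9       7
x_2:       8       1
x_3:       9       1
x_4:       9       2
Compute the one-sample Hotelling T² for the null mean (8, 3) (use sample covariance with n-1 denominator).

Step 1 — sample mean vector:
  mean(X_1) = (9 + 8 + 9 + 9) / 4 = 35/4 = 8.75
  mean(X_2) = (7 + 1 + 1 + 2) / 4 = 11/4 = 2.75
  x̄ = (8.75, 2.75),  deviation x̄ - mu_0 = (8.75, 2.75) - (8, 3) = (0.75, -0.25).

Step 2 — sample covariance matrix, S[i,j] = (1/(n-1)) · Σ_k (x_{k,i} - mean_i) · (x_{k,j} - mean_j), divisor n-1 = 3:
  S[X_1,X_1] = ((0.25)·(0.25) + (-0.75)·(-0.75) + (0.25)·(0.25) + (0.25)·(0.25)) / 3 = 0.75/3 = 0.25
  S[X_1,X_2] = ((0.25)·(4.25) + (-0.75)·(-1.75) + (0.25)·(-1.75) + (0.25)·(-0.75)) / 3 = 1.75/3 = 0.5833
  S[X_2,X_2] = ((4.25)·(4.25) + (-1.75)·(-1.75) + (-1.75)·(-1.75) + (-0.75)·(-0.75)) / 3 = 24.75/3 = 8.25
  S = [[0.25, 0.5833],
 [0.5833, 8.25]].

Step 3 — invert S. det(S) = 0.25·8.25 - (0.5833)² = 1.7222.
  S^{-1} = (1/det) · [[d, -b], [-b, a]] = [[4.7903, -0.3387],
 [-0.3387, 0.1452]].

Step 4 — quadratic form (x̄ - mu_0)^T · S^{-1} · (x̄ - mu_0):
  S^{-1} · (x̄ - mu_0) = (3.6774, -0.2903),
  (x̄ - mu_0)^T · [...] = (0.75)·(3.6774) + (-0.25)·(-0.2903) = 2.8306.

Step 5 — scale by n: T² = 4 · 2.8306 = 11.3226.

T² ≈ 11.3226


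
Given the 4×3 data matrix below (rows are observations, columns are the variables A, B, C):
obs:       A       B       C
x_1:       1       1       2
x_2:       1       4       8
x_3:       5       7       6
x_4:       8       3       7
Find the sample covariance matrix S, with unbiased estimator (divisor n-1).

Step 1 — column means:
  mean(A) = (1 + 1 + 5 + 8) / 4 = 15/4 = 3.75
  mean(B) = (1 + 4 + 7 + 3) / 4 = 15/4 = 3.75
  mean(C) = (2 + 8 + 6 + 7) / 4 = 23/4 = 5.75

Step 2 — sample covariance S[i,j] = (1/(n-1)) · Σ_k (x_{k,i} - mean_i) · (x_{k,j} - mean_j), with n-1 = 3.
  S[A,A] = ((-2.75)·(-2.75) + (-2.75)·(-2.75) + (1.25)·(1.25) + (4.25)·(4.25)) / 3 = 34.75/3 = 11.5833
  S[A,B] = ((-2.75)·(-2.75) + (-2.75)·(0.25) + (1.25)·(3.25) + (4.25)·(-0.75)) / 3 = 7.75/3 = 2.5833
  S[A,C] = ((-2.75)·(-3.75) + (-2.75)·(2.25) + (1.25)·(0.25) + (4.25)·(1.25)) / 3 = 9.75/3 = 3.25
  S[B,B] = ((-2.75)·(-2.75) + (0.25)·(0.25) + (3.25)·(3.25) + (-0.75)·(-0.75)) / 3 = 18.75/3 = 6.25
  S[B,C] = ((-2.75)·(-3.75) + (0.25)·(2.25) + (3.25)·(0.25) + (-0.75)·(1.25)) / 3 = 10.75/3 = 3.5833
  S[C,C] = ((-3.75)·(-3.75) + (2.25)·(2.25) + (0.25)·(0.25) + (1.25)·(1.25)) / 3 = 20.75/3 = 6.9167

S is symmetric (S[j,i] = S[i,j]). Assembling:

S = [[11.5833, 2.5833, 3.25],
 [2.5833, 6.25, 3.5833],
 [3.25, 3.5833, 6.9167]]


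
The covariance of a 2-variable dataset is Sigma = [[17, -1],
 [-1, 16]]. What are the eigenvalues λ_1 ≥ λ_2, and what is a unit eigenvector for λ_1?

Step 1 — characteristic polynomial of 2×2 Sigma:
  det(Sigma - λI) = λ² - trace · λ + det = 0.
  trace = 17 + 16 = 33, det = 17·16 - (-1)² = 271.
Step 2 — discriminant:
  Δ = trace² - 4·det = 1089 - 1084 = 5.
Step 3 — eigenvalues:
  λ = (trace ± √Δ)/2 = (33 ± 2.2361)/2,
  λ_1 = 17.618,  λ_2 = 15.382.

Step 4 — unit eigenvector for λ_1: solve (Sigma - λ_1 I)v = 0. First row:
  (17 - 17.618)·v_x + (-1)·v_y = 0, i.e. (-0.618)·v_x + (-1)·v_y = 0,
  so v ∝ (b, λ_1 - a) = (-1, 0.618); multiply by -1 so the first entry is positive: u = (1, -0.618).
  ||u|| = √((1)² + (-0.618)²) = √(1.382) ≈ 1.1756,
  v_1 = u/||u|| ≈ (0.8507, -0.5257) (||v_1|| = 1).

λ_1 = 17.618,  λ_2 = 15.382;  v_1 ≈ (0.8507, -0.5257)


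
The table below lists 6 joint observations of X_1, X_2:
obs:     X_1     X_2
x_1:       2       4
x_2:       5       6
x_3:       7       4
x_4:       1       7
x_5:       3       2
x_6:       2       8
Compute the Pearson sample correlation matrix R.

Step 1 — column means:
  mean(X_1) = (2 + 5 + 7 + 1 + 3 + 2) / 6 = 20/6 = 3.3333
  mean(X_2) = (4 + 6 + 4 + 7 + 2 + 8) / 6 = 31/6 = 5.1667

Step 2 — sample variances and covariances s[i,j] = (1/(n-1)) · Σ_k (x_{k,i} - mean_i) · (x_{k,j} - mean_j), with n-1 = 5:
  s[X_1,X_1] = ((-1.3333)·(-1.3333) + (1.6667)·(1.6667) + (3.6667)·(3.6667) + (-2.3333)·(-2.3333) + (-0.3333)·(-0.3333) + (-1.3333)·(-1.3333)) / 5 = 25.3333/5 = 5.0667
  s[X_1,X_2] = ((-1.3333)·(-1.1667) + (1.6667)·(0.8333) + (3.6667)·(-1.1667) + (-2.3333)·(1.8333) + (-0.3333)·(-3.1667) + (-1.3333)·(2.8333)) / 5 = -8.3333/5 = -1.6667
  s[X_2,X_2] = ((-1.1667)·(-1.1667) + (0.8333)·(0.8333) + (-1.1667)·(-1.1667) + (1.8333)·(1.8333) + (-3.1667)·(-3.1667) + (2.8333)·(2.8333)) / 5 = 24.8333/5 = 4.9667
  Sample standard deviations s_i = √(s[i,i]):
  s(X_1) = √(5.0667) = 2.2509
  s(X_2) = √(4.9667) = 2.2286

Step 3 — r_{ij} = s_{ij} / (s_i · s_j):
  r[X_1,X_1] = 1 (diagonal).
  r[X_1,X_2] = -1.6667 / (2.2509 · 2.2286) = -1.6667 / 5.0164 = -0.3322
  r[X_2,X_2] = 1 (diagonal).

R is symmetric with unit diagonal. Assembling:

R = [[1, -0.3322],
 [-0.3322, 1]]


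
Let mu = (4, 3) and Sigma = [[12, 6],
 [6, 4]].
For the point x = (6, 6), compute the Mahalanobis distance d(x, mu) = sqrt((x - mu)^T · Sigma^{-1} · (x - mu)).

Step 1 — centre the observation: (x - mu) = (2, 3).

Step 2 — invert Sigma. det(Sigma) = 12·4 - (6)² = 12.
  Sigma^{-1} = (1/det) · [[d, -b], [-b, a]] = [[0.3333, -0.5],
 [-0.5, 1]].

Step 3 — form the quadratic (x - mu)^T · Sigma^{-1} · (x - mu):
  Sigma^{-1} · (x - mu) = (-0.8333, 2).
  (x - mu)^T · [Sigma^{-1} · (x - mu)] = (2)·(-0.8333) + (3)·(2) = 4.3333.

Step 4 — take square root: d = √(4.3333) ≈ 2.0817.

d(x, mu) = √(4.3333) ≈ 2.0817


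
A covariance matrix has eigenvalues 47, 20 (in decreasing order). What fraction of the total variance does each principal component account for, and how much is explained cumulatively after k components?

Step 1 — total variance = trace(Sigma) = Σ λ_i = 47 + 20 = 67.

Step 2 — fraction explained by component i = λ_i / Σ λ:
  PC1: 47/67 = 0.7015
  PC2: 20/67 = 0.2985

Step 3 — cumulative fraction after k components = (λ_1 + ... + λ_k) / Σ λ:
  k = 1: 47/67 = 0.7015
  k = 2: (47 + 20)/67 = 67/67 = 1

Summary (fraction, with percent):

explained: PC1 0.7015 (70.15%), PC2 0.2985 (29.85%);  cumulative: 0.7015, 1


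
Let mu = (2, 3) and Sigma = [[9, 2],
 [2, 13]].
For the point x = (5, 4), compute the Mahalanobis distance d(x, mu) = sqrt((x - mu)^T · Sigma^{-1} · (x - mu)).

Step 1 — centre the observation: (x - mu) = (3, 1).

Step 2 — invert Sigma. det(Sigma) = 9·13 - (2)² = 113.
  Sigma^{-1} = (1/det) · [[d, -b], [-b, a]] = [[0.115, -0.0177],
 [-0.0177, 0.0796]].

Step 3 — form the quadratic (x - mu)^T · Sigma^{-1} · (x - mu):
  Sigma^{-1} · (x - mu) = (0.3274, 0.0265).
  (x - mu)^T · [Sigma^{-1} · (x - mu)] = (3)·(0.3274) + (1)·(0.0265) = 1.0088.

Step 4 — take square root: d = √(1.0088) ≈ 1.0044.

d(x, mu) = √(1.0088) ≈ 1.0044


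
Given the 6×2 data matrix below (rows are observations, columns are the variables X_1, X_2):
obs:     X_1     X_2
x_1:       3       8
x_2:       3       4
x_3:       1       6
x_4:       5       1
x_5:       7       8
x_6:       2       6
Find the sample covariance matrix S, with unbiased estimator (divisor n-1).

Step 1 — column means:
  mean(X_1) = (3 + 3 + 1 + 5 + 7 + 2) / 6 = 21/6 = 3.5
  mean(X_2) = (8 + 4 + 6 + 1 + 8 + 6) / 6 = 33/6 = 5.5

Step 2 — sample covariance S[i,j] = (1/(n-1)) · Σ_k (x_{k,i} - mean_i) · (x_{k,j} - mean_j), with n-1 = 5.
  S[X_1,X_1] = ((-0.5)·(-0.5) + (-0.5)·(-0.5) + (-2.5)·(-2.5) + (1.5)·(1.5) + (3.5)·(3.5) + (-1.5)·(-1.5)) / 5 = 23.5/5 = 4.7
  S[X_1,X_2] = ((-0.5)·(2.5) + (-0.5)·(-1.5) + (-2.5)·(0.5) + (1.5)·(-4.5) + (3.5)·(2.5) + (-1.5)·(0.5)) / 5 = -0.5/5 = -0.1
  S[X_2,X_2] = ((2.5)·(2.5) + (-1.5)·(-1.5) + (0.5)·(0.5) + (-4.5)·(-4.5) + (2.5)·(2.5) + (0.5)·(0.5)) / 5 = 35.5/5 = 7.1

S is symmetric (S[j,i] = S[i,j]). Assembling:

S = [[4.7, -0.1],
 [-0.1, 7.1]]


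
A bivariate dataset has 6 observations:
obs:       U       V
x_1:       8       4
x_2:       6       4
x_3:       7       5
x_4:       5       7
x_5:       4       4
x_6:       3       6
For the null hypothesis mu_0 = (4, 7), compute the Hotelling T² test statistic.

Step 1 — sample mean vector:
  mean(U) = (8 + 6 + 7 + 5 + 4 + 3) / 6 = 33/6 = 5.5
  mean(V) = (4 + 4 + 5 + 7 + 4 + 6) / 6 = 30/6 = 5
  x̄ = (5.5, 5),  deviation x̄ - mu_0 = (5.5, 5) - (4, 7) = (1.5, -2).

Step 2 — sample covariance matrix, S[i,j] = (1/(n-1)) · Σ_k (x_{k,i} - mean_i) · (x_{k,j} - mean_j), divisor n-1 = 5:
  S[U,U] = ((2.5)·(2.5) + (0.5)·(0.5) + (1.5)·(1.5) + (-0.5)·(-0.5) + (-1.5)·(-1.5) + (-2.5)·(-2.5)) / 5 = 17.5/5 = 3.5
  S[U,V] = ((2.5)·(-1) + (0.5)·(-1) + (1.5)·(0) + (-0.5)·(2) + (-1.5)·(-1) + (-2.5)·(1)) / 5 = -5/5 = -1
  S[V,V] = ((-1)·(-1) + (-1)·(-1) + (0)·(0) + (2)·(2) + (-1)·(-1) + (1)·(1)) / 5 = 8/5 = 1.6
  S = [[3.5, -1],
 [-1, 1.6]].

Step 3 — invert S. det(S) = 3.5·1.6 - (-1)² = 4.6.
  S^{-1} = (1/det) · [[d, -b], [-b, a]] = [[0.3478, 0.2174],
 [0.2174, 0.7609]].

Step 4 — quadratic form (x̄ - mu_0)^T · S^{-1} · (x̄ - mu_0):
  S^{-1} · (x̄ - mu_0) = (0.087, -1.1957),
  (x̄ - mu_0)^T · [...] = (1.5)·(0.087) + (-2)·(-1.1957) = 2.5217.

Step 5 — scale by n: T² = 6 · 2.5217 = 15.1304.

T² ≈ 15.1304


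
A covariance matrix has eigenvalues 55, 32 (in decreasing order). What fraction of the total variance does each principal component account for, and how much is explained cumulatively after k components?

Step 1 — total variance = trace(Sigma) = Σ λ_i = 55 + 32 = 87.

Step 2 — fraction explained by component i = λ_i / Σ λ:
  PC1: 55/87 = 0.6322
  PC2: 32/87 = 0.3678

Step 3 — cumulative fraction after k components = (λ_1 + ... + λ_k) / Σ λ:
  k = 1: 55/87 = 0.6322
  k = 2: (55 + 32)/87 = 87/87 = 1

Summary (fraction, with percent):

explained: PC1 0.6322 (63.22%), PC2 0.3678 (36.78%);  cumulative: 0.6322, 1


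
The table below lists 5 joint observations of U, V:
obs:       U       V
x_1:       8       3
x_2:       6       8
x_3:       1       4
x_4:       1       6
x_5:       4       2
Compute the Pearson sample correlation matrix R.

Step 1 — column means:
  mean(U) = (8 + 6 + 1 + 1 + 4) / 5 = 20/5 = 4
  mean(V) = (3 + 8 + 4 + 6 + 2) / 5 = 23/5 = 4.6

Step 2 — sample variances and covariances s[i,j] = (1/(n-1)) · Σ_k (x_{k,i} - mean_i) · (x_{k,j} - mean_j), with n-1 = 4:
  s[U,U] = ((4)·(4) + (2)·(2) + (-3)·(-3) + (-3)·(-3) + (0)·(0)) / 4 = 38/4 = 9.5
  s[U,V] = ((4)·(-1.6) + (2)·(3.4) + (-3)·(-0.6) + (-3)·(1.4) + (0)·(-2.6)) / 4 = -2/4 = -0.5
  s[V,V] = ((-1.6)·(-1.6) + (3.4)·(3.4) + (-0.6)·(-0.6) + (1.4)·(1.4) + (-2.6)·(-2.6)) / 4 = 23.2/4 = 5.8
  Sample standard deviations s_i = √(s[i,i]):
  s(U) = √(9.5) = 3.0822
  s(V) = √(5.8) = 2.4083

Step 3 — r_{ij} = s_{ij} / (s_i · s_j):
  r[U,U] = 1 (diagonal).
  r[U,V] = -0.5 / (3.0822 · 2.4083) = -0.5 / 7.4229 = -0.0674
  r[V,V] = 1 (diagonal).

R is symmetric with unit diagonal. Assembling:

R = [[1, -0.0674],
 [-0.0674, 1]]


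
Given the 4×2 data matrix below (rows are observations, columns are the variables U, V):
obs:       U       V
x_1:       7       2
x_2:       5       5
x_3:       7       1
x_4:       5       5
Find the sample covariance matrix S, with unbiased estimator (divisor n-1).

Step 1 — column means:
  mean(U) = (7 + 5 + 7 + 5) / 4 = 24/4 = 6
  mean(V) = (2 + 5 + 1 + 5) / 4 = 13/4 = 3.25

Step 2 — sample covariance S[i,j] = (1/(n-1)) · Σ_k (x_{k,i} - mean_i) · (x_{k,j} - mean_j), with n-1 = 3.
  S[U,U] = ((1)·(1) + (-1)·(-1) + (1)·(1) + (-1)·(-1)) / 3 = 4/3 = 1.3333
  S[U,V] = ((1)·(-1.25) + (-1)·(1.75) + (1)·(-2.25) + (-1)·(1.75)) / 3 = -7/3 = -2.3333
  S[V,V] = ((-1.25)·(-1.25) + (1.75)·(1.75) + (-2.25)·(-2.25) + (1.75)·(1.75)) / 3 = 12.75/3 = 4.25

S is symmetric (S[j,i] = S[i,j]). Assembling:

S = [[1.3333, -2.3333],
 [-2.3333, 4.25]]


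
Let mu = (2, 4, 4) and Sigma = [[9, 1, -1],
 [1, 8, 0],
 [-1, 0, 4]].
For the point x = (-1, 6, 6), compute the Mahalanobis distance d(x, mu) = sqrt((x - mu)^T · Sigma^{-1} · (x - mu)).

Step 1 — centre the observation: (x - mu) = (-3, 2, 2).

Step 2 — invert Sigma (cofactor / det for 3×3, or solve directly):
  Sigma^{-1} = [[0.1159, -0.0145, 0.029],
 [-0.0145, 0.1268, -0.0036],
 [0.029, -0.0036, 0.2572]].

Step 3 — form the quadratic (x - mu)^T · Sigma^{-1} · (x - mu):
  Sigma^{-1} · (x - mu) = (-0.3188, 0.2899, 0.4203).
  (x - mu)^T · [Sigma^{-1} · (x - mu)] = (-3)·(-0.3188) + (2)·(0.2899) + (2)·(0.4203) = 2.3768.

Step 4 — take square root: d = √(2.3768) ≈ 1.5417.

d(x, mu) = √(2.3768) ≈ 1.5417


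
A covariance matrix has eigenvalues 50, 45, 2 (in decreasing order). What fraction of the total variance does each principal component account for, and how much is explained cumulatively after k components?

Step 1 — total variance = trace(Sigma) = Σ λ_i = 50 + 45 + 2 = 97.

Step 2 — fraction explained by component i = λ_i / Σ λ:
  PC1: 50/97 = 0.5155
  PC2: 45/97 = 0.4639
  PC3: 2/97 = 0.0206

Step 3 — cumulative fraction after k components = (λ_1 + ... + λ_k) / Σ λ:
  k = 1: 50/97 = 0.5155
  k = 2: (50 + 45)/97 = 95/97 = 0.9794
  k = 3: (50 + 45 + 2)/97 = 97/97 = 1

Summary (fraction, with percent):

explained: PC1 0.5155 (51.55%), PC2 0.4639 (46.39%), PC3 0.0206 (2.06%);  cumulative: 0.5155, 0.9794, 1


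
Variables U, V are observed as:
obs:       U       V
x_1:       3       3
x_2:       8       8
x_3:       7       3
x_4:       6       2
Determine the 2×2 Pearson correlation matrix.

Step 1 — column means:
  mean(U) = (3 + 8 + 7 + 6) / 4 = 24/4 = 6
  mean(V) = (3 + 8 + 3 + 2) / 4 = 16/4 = 4

Step 2 — sample variances and covariances s[i,j] = (1/(n-1)) · Σ_k (x_{k,i} - mean_i) · (x_{k,j} - mean_j), with n-1 = 3:
  s[U,U] = ((-3)·(-3) + (2)·(2) + (1)·(1) + (0)·(0)) / 3 = 14/3 = 4.6667
  s[U,V] = ((-3)·(-1) + (2)·(4) + (1)·(-1) + (0)·(-2)) / 3 = 10/3 = 3.3333
  s[V,V] = ((-1)·(-1) + (4)·(4) + (-1)·(-1) + (-2)·(-2)) / 3 = 22/3 = 7.3333
  Sample standard deviations s_i = √(s[i,i]):
  s(U) = √(4.6667) = 2.1602
  s(V) = √(7.3333) = 2.708

Step 3 — r_{ij} = s_{ij} / (s_i · s_j):
  r[U,U] = 1 (diagonal).
  r[U,V] = 3.3333 / (2.1602 · 2.708) = 3.3333 / 5.85 = 0.5698
  r[V,V] = 1 (diagonal).

R is symmetric with unit diagonal. Assembling:

R = [[1, 0.5698],
 [0.5698, 1]]


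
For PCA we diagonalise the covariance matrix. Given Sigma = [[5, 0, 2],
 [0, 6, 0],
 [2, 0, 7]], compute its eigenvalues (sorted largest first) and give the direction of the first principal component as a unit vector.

Step 1 — characteristic polynomial p(λ) = det(λI - Sigma) = λ³ - tr·λ² + c_1·λ - det, where tr = trace, c_1 = sum of the principal 2×2 minors, det = det(Sigma):
  tr = 5 + 6 + 7 = 18,
  c_1 = (5·6 - (0)²) + (5·7 - (2)²) + (6·7 - (0)²) = 30 + 31 + 42 = 103,
  det = 5·(6·7 - (0)²) - (0)·((0)·7 - (0)·(2)) + (2)·((0)·(0) - 6·(2)) = 5·(42) - (0)·(0) + (2)·(-12) = 186.
  So p(λ) = λ³ - 18λ² + 103λ - 186.
Step 2 — look for an integer root (rational root theorem: any rational root is an integer divisor of 186). Testing λ = 6:
  p(6) = 216 - 648 + 618 - 186 = 0  ✓
  Dividing out (λ - 6): p(λ) = (λ - 6)(λ² - 12λ + 31).
Step 3 — remaining eigenvalues from the quadratic λ² - 12λ + 31 = 0:
  Δ = 12² - 4·31 = 144 - 124 = 20,  λ = (12 ± √20)/2 = (12 ± 4.4721)/2 ≈ 8.2361 or 3.7639.
  Sorted: λ_1 = 8.2361,  λ_2 = 6,  λ_3 = 3.7639  (check: sum = 18 = tr ✓).

Step 4 — unit eigenvector for λ_1 ≈ 8.2361: v spans the null space of (Sigma - λ_1 I), whose rows are
  r_1 = (-3.2361, 0, 2),  r_2 = (0, -2.2361, 0),  r_3 = (2, 0, -1.2361).
  v is orthogonal to every row, so take v ∝ r_1 × r_2 = ((0)·(0) - (2)·(-2.2361), (2)·(0) - (-3.2361)·(0), (-3.2361)·(-2.2361) - (0)·(0)) ≈ (4.4721, 0, 7.2361).
  Let u = (4.4721, 0, 7.2361).
  ||u|| = √((4.4721)² + (0)² + (7.2361)²) = √(72.3607) ≈ 8.5065,  v_1 = u/||u|| ≈ (0.5257, 0, 0.8507) (||v_1|| = 1).

λ_1 = 8.2361,  λ_2 = 6,  λ_3 = 3.7639;  v_1 ≈ (0.5257, 0, 0.8507)


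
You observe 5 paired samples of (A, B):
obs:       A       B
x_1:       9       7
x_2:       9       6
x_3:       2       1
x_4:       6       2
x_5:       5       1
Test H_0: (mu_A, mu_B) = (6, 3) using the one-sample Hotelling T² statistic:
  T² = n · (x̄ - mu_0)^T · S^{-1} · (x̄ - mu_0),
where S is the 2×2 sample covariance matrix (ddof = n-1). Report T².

Step 1 — sample mean vector:
  mean(A) = (9 + 9 + 2 + 6 + 5) / 5 = 31/5 = 6.2
  mean(B) = (7 + 6 + 1 + 2 + 1) / 5 = 17/5 = 3.4
  x̄ = (6.2, 3.4),  deviation x̄ - mu_0 = (6.2, 3.4) - (6, 3) = (0.2, 0.4).

Step 2 — sample covariance matrix, S[i,j] = (1/(n-1)) · Σ_k (x_{k,i} - mean_i) · (x_{k,j} - mean_j), divisor n-1 = 4:
  S[A,A] = ((2.8)·(2.8) + (2.8)·(2.8) + (-4.2)·(-4.2) + (-0.2)·(-0.2) + (-1.2)·(-1.2)) / 4 = 34.8/4 = 8.7
  S[A,B] = ((2.8)·(3.6) + (2.8)·(2.6) + (-4.2)·(-2.4) + (-0.2)·(-1.4) + (-1.2)·(-2.4)) / 4 = 30.6/4 = 7.65
  S[B,B] = ((3.6)·(3.6) + (2.6)·(2.6) + (-2.4)·(-2.4) + (-1.4)·(-1.4) + (-2.4)·(-2.4)) / 4 = 33.2/4 = 8.3
  S = [[8.7, 7.65],
 [7.65, 8.3]].

Step 3 — invert S. det(S) = 8.7·8.3 - (7.65)² = 13.6875.
  S^{-1} = (1/det) · [[d, -b], [-b, a]] = [[0.6064, -0.5589],
 [-0.5589, 0.6356]].

Step 4 — quadratic form (x̄ - mu_0)^T · S^{-1} · (x̄ - mu_0):
  S^{-1} · (x̄ - mu_0) = (-0.1023, 0.1425),
  (x̄ - mu_0)^T · [...] = (0.2)·(-0.1023) + (0.4)·(0.1425) = 0.0365.

Step 5 — scale by n: T² = 5 · 0.0365 = 0.1826.

T² ≈ 0.1826


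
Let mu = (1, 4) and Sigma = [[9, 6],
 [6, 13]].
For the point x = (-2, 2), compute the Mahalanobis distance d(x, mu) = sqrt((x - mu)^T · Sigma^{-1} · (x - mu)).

Step 1 — centre the observation: (x - mu) = (-3, -2).

Step 2 — invert Sigma. det(Sigma) = 9·13 - (6)² = 81.
  Sigma^{-1} = (1/det) · [[d, -b], [-b, a]] = [[0.1605, -0.0741],
 [-0.0741, 0.1111]].

Step 3 — form the quadratic (x - mu)^T · Sigma^{-1} · (x - mu):
  Sigma^{-1} · (x - mu) = (-0.3333, 0).
  (x - mu)^T · [Sigma^{-1} · (x - mu)] = (-3)·(-0.3333) + (-2)·(0) = 1.

Step 4 — take square root: d = √(1) ≈ 1.

d(x, mu) = √(1) ≈ 1


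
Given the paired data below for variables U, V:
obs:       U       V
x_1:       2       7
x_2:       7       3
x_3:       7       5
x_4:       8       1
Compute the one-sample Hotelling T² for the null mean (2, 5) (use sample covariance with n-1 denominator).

Step 1 — sample mean vector:
  mean(U) = (2 + 7 + 7 + 8) / 4 = 24/4 = 6
  mean(V) = (7 + 3 + 5 + 1) / 4 = 16/4 = 4
  x̄ = (6, 4),  deviation x̄ - mu_0 = (6, 4) - (2, 5) = (4, -1).

Step 2 — sample covariance matrix, S[i,j] = (1/(n-1)) · Σ_k (x_{k,i} - mean_i) · (x_{k,j} - mean_j), divisor n-1 = 3:
  S[U,U] = ((-4)·(-4) + (1)·(1) + (1)·(1) + (2)·(2)) / 3 = 22/3 = 7.3333
  S[U,V] = ((-4)·(3) + (1)·(-1) + (1)·(1) + (2)·(-3)) / 3 = -18/3 = -6
  S[V,V] = ((3)·(3) + (-1)·(-1) + (1)·(1) + (-3)·(-3)) / 3 = 20/3 = 6.6667
  S = [[7.3333, -6],
 [-6, 6.6667]].

Step 3 — invert S. det(S) = 7.3333·6.6667 - (-6)² = 12.8889.
  S^{-1} = (1/det) · [[d, -b], [-b, a]] = [[0.5172, 0.4655],
 [0.4655, 0.569]].

Step 4 — quadratic form (x̄ - mu_0)^T · S^{-1} · (x̄ - mu_0):
  S^{-1} · (x̄ - mu_0) = (1.6034, 1.2931),
  (x̄ - mu_0)^T · [...] = (4)·(1.6034) + (-1)·(1.2931) = 5.1207.

Step 5 — scale by n: T² = 4 · 5.1207 = 20.4828.

T² ≈ 20.4828


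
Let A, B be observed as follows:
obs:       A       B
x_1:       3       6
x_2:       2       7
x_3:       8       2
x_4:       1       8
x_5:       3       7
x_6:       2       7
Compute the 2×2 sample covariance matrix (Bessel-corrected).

Step 1 — column means:
  mean(A) = (3 + 2 + 8 + 1 + 3 + 2) / 6 = 19/6 = 3.1667
  mean(B) = (6 + 7 + 2 + 8 + 7 + 7) / 6 = 37/6 = 6.1667

Step 2 — sample covariance S[i,j] = (1/(n-1)) · Σ_k (x_{k,i} - mean_i) · (x_{k,j} - mean_j), with n-1 = 5.
  S[A,A] = ((-0.1667)·(-0.1667) + (-1.1667)·(-1.1667) + (4.8333)·(4.8333) + (-2.1667)·(-2.1667) + (-0.1667)·(-0.1667) + (-1.1667)·(-1.1667)) / 5 = 30.8333/5 = 6.1667
  S[A,B] = ((-0.1667)·(-0.1667) + (-1.1667)·(0.8333) + (4.8333)·(-4.1667) + (-2.1667)·(1.8333) + (-0.1667)·(0.8333) + (-1.1667)·(0.8333)) / 5 = -26.1667/5 = -5.2333
  S[B,B] = ((-0.1667)·(-0.1667) + (0.8333)·(0.8333) + (-4.1667)·(-4.1667) + (1.8333)·(1.8333) + (0.8333)·(0.8333) + (0.8333)·(0.8333)) / 5 = 22.8333/5 = 4.5667

S is symmetric (S[j,i] = S[i,j]). Assembling:

S = [[6.1667, -5.2333],
 [-5.2333, 4.5667]]


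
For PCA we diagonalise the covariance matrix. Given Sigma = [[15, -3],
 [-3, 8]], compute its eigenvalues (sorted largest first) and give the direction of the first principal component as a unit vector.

Step 1 — characteristic polynomial of 2×2 Sigma:
  det(Sigma - λI) = λ² - trace · λ + det = 0.
  trace = 15 + 8 = 23, det = 15·8 - (-3)² = 111.
Step 2 — discriminant:
  Δ = trace² - 4·det = 529 - 444 = 85.
Step 3 — eigenvalues:
  λ = (trace ± √Δ)/2 = (23 ± 9.2195)/2,
  λ_1 = 16.1098,  λ_2 = 6.8902.

Step 4 — unit eigenvector for λ_1: solve (Sigma - λ_1 I)v = 0. First row:
  (15 - 16.1098)·v_x + (-3)·v_y = 0, i.e. (-1.1098)·v_x + (-3)·v_y = 0,
  so v ∝ (b, λ_1 - a) = (-3, 1.1098); multiply by -1 so the first entry is positive: u = (3, -1.1098).
  ||u|| = √((3)² + (-1.1098)²) = √(10.2316) ≈ 3.1987,
  v_1 = u/||u|| ≈ (0.9379, -0.3469) (||v_1|| = 1).

λ_1 = 16.1098,  λ_2 = 6.8902;  v_1 ≈ (0.9379, -0.3469)


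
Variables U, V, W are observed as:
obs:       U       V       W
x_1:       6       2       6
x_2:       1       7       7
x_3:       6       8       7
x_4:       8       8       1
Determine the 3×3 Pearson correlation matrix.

Step 1 — column means:
  mean(U) = (6 + 1 + 6 + 8) / 4 = 21/4 = 5.25
  mean(V) = (2 + 7 + 8 + 8) / 4 = 25/4 = 6.25
  mean(W) = (6 + 7 + 7 + 1) / 4 = 21/4 = 5.25

Step 2 — sample variances and covariances s[i,j] = (1/(n-1)) · Σ_k (x_{k,i} - mean_i) · (x_{k,j} - mean_j), with n-1 = 3:
  s[U,U] = ((0.75)·(0.75) + (-4.25)·(-4.25) + (0.75)·(0.75) + (2.75)·(2.75)) / 3 = 26.75/3 = 8.9167
  s[U,V] = ((0.75)·(-4.25) + (-4.25)·(0.75) + (0.75)·(1.75) + (2.75)·(1.75)) / 3 = -0.25/3 = -0.0833
  s[U,W] = ((0.75)·(0.75) + (-4.25)·(1.75) + (0.75)·(1.75) + (2.75)·(-4.25)) / 3 = -17.25/3 = -5.75
  s[V,V] = ((-4.25)·(-4.25) + (0.75)·(0.75) + (1.75)·(1.75) + (1.75)·(1.75)) / 3 = 24.75/3 = 8.25
  s[V,W] = ((-4.25)·(0.75) + (0.75)·(1.75) + (1.75)·(1.75) + (1.75)·(-4.25)) / 3 = -6.25/3 = -2.0833
  s[W,W] = ((0.75)·(0.75) + (1.75)·(1.75) + (1.75)·(1.75) + (-4.25)·(-4.25)) / 3 = 24.75/3 = 8.25
  Sample standard deviations s_i = √(s[i,i]):
  s(U) = √(8.9167) = 2.9861
  s(V) = √(8.25) = 2.8723
  s(W) = √(8.25) = 2.8723

Step 3 — r_{ij} = s_{ij} / (s_i · s_j):
  r[U,U] = 1 (diagonal).
  r[U,V] = -0.0833 / (2.9861 · 2.8723) = -0.0833 / 8.5769 = -0.0097
  r[U,W] = -5.75 / (2.9861 · 2.8723) = -5.75 / 8.5769 = -0.6704
  r[V,V] = 1 (diagonal).
  r[V,W] = -2.0833 / (2.8723 · 2.8723) = -2.0833 / 8.25 = -0.2525
  r[W,W] = 1 (diagonal).

R is symmetric with unit diagonal. Assembling:

R = [[1, -0.0097, -0.6704],
 [-0.0097, 1, -0.2525],
 [-0.6704, -0.2525, 1]]


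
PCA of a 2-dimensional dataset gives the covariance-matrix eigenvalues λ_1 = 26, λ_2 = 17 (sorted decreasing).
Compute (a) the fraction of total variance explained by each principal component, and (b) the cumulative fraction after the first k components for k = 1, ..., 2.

Step 1 — total variance = trace(Sigma) = Σ λ_i = 26 + 17 = 43.

Step 2 — fraction explained by component i = λ_i / Σ λ:
  PC1: 26/43 = 0.6047
  PC2: 17/43 = 0.3953

Step 3 — cumulative fraction after k components = (λ_1 + ... + λ_k) / Σ λ:
  k = 1: 26/43 = 0.6047
  k = 2: (26 + 17)/43 = 43/43 = 1

Summary (fraction, with percent):

explained: PC1 0.6047 (60.47%), PC2 0.3953 (39.53%);  cumulative: 0.6047, 1


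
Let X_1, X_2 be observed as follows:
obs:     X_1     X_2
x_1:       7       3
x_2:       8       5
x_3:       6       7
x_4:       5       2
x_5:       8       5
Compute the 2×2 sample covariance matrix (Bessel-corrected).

Step 1 — column means:
  mean(X_1) = (7 + 8 + 6 + 5 + 8) / 5 = 34/5 = 6.8
  mean(X_2) = (3 + 5 + 7 + 2 + 5) / 5 = 22/5 = 4.4

Step 2 — sample covariance S[i,j] = (1/(n-1)) · Σ_k (x_{k,i} - mean_i) · (x_{k,j} - mean_j), with n-1 = 4.
  S[X_1,X_1] = ((0.2)·(0.2) + (1.2)·(1.2) + (-0.8)·(-0.8) + (-1.8)·(-1.8) + (1.2)·(1.2)) / 4 = 6.8/4 = 1.7
  S[X_1,X_2] = ((0.2)·(-1.4) + (1.2)·(0.6) + (-0.8)·(2.6) + (-1.8)·(-2.4) + (1.2)·(0.6)) / 4 = 3.4/4 = 0.85
  S[X_2,X_2] = ((-1.4)·(-1.4) + (0.6)·(0.6) + (2.6)·(2.6) + (-2.4)·(-2.4) + (0.6)·(0.6)) / 4 = 15.2/4 = 3.8

S is symmetric (S[j,i] = S[i,j]). Assembling:

S = [[1.7, 0.85],
 [0.85, 3.8]]


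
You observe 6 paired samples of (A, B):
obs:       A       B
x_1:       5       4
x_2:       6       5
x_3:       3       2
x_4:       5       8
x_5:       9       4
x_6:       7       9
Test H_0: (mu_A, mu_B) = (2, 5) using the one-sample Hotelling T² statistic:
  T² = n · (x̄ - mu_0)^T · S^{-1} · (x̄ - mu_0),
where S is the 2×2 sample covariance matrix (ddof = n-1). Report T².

Step 1 — sample mean vector:
  mean(A) = (5 + 6 + 3 + 5 + 9 + 7) / 6 = 35/6 = 5.8333
  mean(B) = (4 + 5 + 2 + 8 + 4 + 9) / 6 = 32/6 = 5.3333
  x̄ = (5.8333, 5.3333),  deviation x̄ - mu_0 = (5.8333, 5.3333) - (2, 5) = (3.8333, 0.3333).

Step 2 — sample covariance matrix, S[i,j] = (1/(n-1)) · Σ_k (x_{k,i} - mean_i) · (x_{k,j} - mean_j), divisor n-1 = 5:
  S[A,A] = ((-0.8333)·(-0.8333) + (0.1667)·(0.1667) + (-2.8333)·(-2.8333) + (-0.8333)·(-0.8333) + (3.1667)·(3.1667) + (1.1667)·(1.1667)) / 5 = 20.8333/5 = 4.1667
  S[A,B] = ((-0.8333)·(-1.3333) + (0.1667)·(-0.3333) + (-2.8333)·(-3.3333) + (-0.8333)·(2.6667) + (3.1667)·(-1.3333) + (1.1667)·(3.6667)) / 5 = 8.3333/5 = 1.6667
  S[B,B] = ((-1.3333)·(-1.3333) + (-0.3333)·(-0.3333) + (-3.3333)·(-3.3333) + (2.6667)·(2.6667) + (-1.3333)·(-1.3333) + (3.6667)·(3.6667)) / 5 = 35.3333/5 = 7.0667
  S = [[4.1667, 1.6667],
 [1.6667, 7.0667]].

Step 3 — invert S. det(S) = 4.1667·7.0667 - (1.6667)² = 26.6667.
  S^{-1} = (1/det) · [[d, -b], [-b, a]] = [[0.265, -0.0625],
 [-0.0625, 0.1562]].

Step 4 — quadratic form (x̄ - mu_0)^T · S^{-1} · (x̄ - mu_0):
  S^{-1} · (x̄ - mu_0) = (0.995, -0.1875),
  (x̄ - mu_0)^T · [...] = (3.8333)·(0.995) + (0.3333)·(-0.1875) = 3.7517.

Step 5 — scale by n: T² = 6 · 3.7517 = 22.51.

T² ≈ 22.51


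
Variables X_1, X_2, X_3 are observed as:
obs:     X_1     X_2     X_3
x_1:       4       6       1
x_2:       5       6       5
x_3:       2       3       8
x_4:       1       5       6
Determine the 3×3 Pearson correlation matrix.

Step 1 — column means:
  mean(X_1) = (4 + 5 + 2 + 1) / 4 = 12/4 = 3
  mean(X_2) = (6 + 6 + 3 + 5) / 4 = 20/4 = 5
  mean(X_3) = (1 + 5 + 8 + 6) / 4 = 20/4 = 5

Step 2 — sample variances and covariances s[i,j] = (1/(n-1)) · Σ_k (x_{k,i} - mean_i) · (x_{k,j} - mean_j), with n-1 = 3:
  s[X_1,X_1] = ((1)·(1) + (2)·(2) + (-1)·(-1) + (-2)·(-2)) / 3 = 10/3 = 3.3333
  s[X_1,X_2] = ((1)·(1) + (2)·(1) + (-1)·(-2) + (-2)·(0)) / 3 = 5/3 = 1.6667
  s[X_1,X_3] = ((1)·(-4) + (2)·(0) + (-1)·(3) + (-2)·(1)) / 3 = -9/3 = -3
  s[X_2,X_2] = ((1)·(1) + (1)·(1) + (-2)·(-2) + (0)·(0)) / 3 = 6/3 = 2
  s[X_2,X_3] = ((1)·(-4) + (1)·(0) + (-2)·(3) + (0)·(1)) / 3 = -10/3 = -3.3333
  s[X_3,X_3] = ((-4)·(-4) + (0)·(0) + (3)·(3) + (1)·(1)) / 3 = 26/3 = 8.6667
  Sample standard deviations s_i = √(s[i,i]):
  s(X_1) = √(3.3333) = 1.8257
  s(X_2) = √(2) = 1.4142
  s(X_3) = √(8.6667) = 2.9439

Step 3 — r_{ij} = s_{ij} / (s_i · s_j):
  r[X_1,X_1] = 1 (diagonal).
  r[X_1,X_2] = 1.6667 / (1.8257 · 1.4142) = 1.6667 / 2.582 = 0.6455
  r[X_1,X_3] = -3 / (1.8257 · 2.9439) = -3 / 5.3748 = -0.5582
  r[X_2,X_2] = 1 (diagonal).
  r[X_2,X_3] = -3.3333 / (1.4142 · 2.9439) = -3.3333 / 4.1633 = -0.8006
  r[X_3,X_3] = 1 (diagonal).

R is symmetric with unit diagonal. Assembling:

R = [[1, 0.6455, -0.5582],
 [0.6455, 1, -0.8006],
 [-0.5582, -0.8006, 1]]


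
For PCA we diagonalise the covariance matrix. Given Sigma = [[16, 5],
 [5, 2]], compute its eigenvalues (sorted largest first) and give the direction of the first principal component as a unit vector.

Step 1 — characteristic polynomial of 2×2 Sigma:
  det(Sigma - λI) = λ² - trace · λ + det = 0.
  trace = 16 + 2 = 18, det = 16·2 - (5)² = 7.
Step 2 — discriminant:
  Δ = trace² - 4·det = 324 - 28 = 296.
Step 3 — eigenvalues:
  λ = (trace ± √Δ)/2 = (18 ± 17.2047)/2,
  λ_1 = 17.6023,  λ_2 = 0.3977.

Step 4 — unit eigenvector for λ_1: solve (Sigma - λ_1 I)v = 0. First row:
  (16 - 17.6023)·v_x + (5)·v_y = 0, i.e. (-1.6023)·v_x + (5)·v_y = 0,
  so v ∝ (b, λ_1 - a) = (5, 1.6023) = u.
  ||u|| = √((5)² + (1.6023)²) = √(27.5674) ≈ 5.2505,
  v_1 = u/||u|| ≈ (0.9523, 0.3052) (||v_1|| = 1).

λ_1 = 17.6023,  λ_2 = 0.3977;  v_1 ≈ (0.9523, 0.3052)


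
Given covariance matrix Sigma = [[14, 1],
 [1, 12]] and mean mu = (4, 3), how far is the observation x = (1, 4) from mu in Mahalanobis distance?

Step 1 — centre the observation: (x - mu) = (-3, 1).

Step 2 — invert Sigma. det(Sigma) = 14·12 - (1)² = 167.
  Sigma^{-1} = (1/det) · [[d, -b], [-b, a]] = [[0.0719, -0.006],
 [-0.006, 0.0838]].

Step 3 — form the quadratic (x - mu)^T · Sigma^{-1} · (x - mu):
  Sigma^{-1} · (x - mu) = (-0.2216, 0.1018).
  (x - mu)^T · [Sigma^{-1} · (x - mu)] = (-3)·(-0.2216) + (1)·(0.1018) = 0.7665.

Step 4 — take square root: d = √(0.7665) ≈ 0.8755.

d(x, mu) = √(0.7665) ≈ 0.8755


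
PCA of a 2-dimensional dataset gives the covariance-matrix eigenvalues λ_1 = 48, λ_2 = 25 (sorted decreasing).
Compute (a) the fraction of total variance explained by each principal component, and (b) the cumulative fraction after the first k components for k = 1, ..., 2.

Step 1 — total variance = trace(Sigma) = Σ λ_i = 48 + 25 = 73.

Step 2 — fraction explained by component i = λ_i / Σ λ:
  PC1: 48/73 = 0.6575
  PC2: 25/73 = 0.3425

Step 3 — cumulative fraction after k components = (λ_1 + ... + λ_k) / Σ λ:
  k = 1: 48/73 = 0.6575
  k = 2: (48 + 25)/73 = 73/73 = 1

Summary (fraction, with percent):

explained: PC1 0.6575 (65.75%), PC2 0.3425 (34.25%);  cumulative: 0.6575, 1


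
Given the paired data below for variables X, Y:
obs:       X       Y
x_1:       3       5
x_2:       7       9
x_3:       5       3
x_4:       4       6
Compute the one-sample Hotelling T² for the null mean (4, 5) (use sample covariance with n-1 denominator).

Step 1 — sample mean vector:
  mean(X) = (3 + 7 + 5 + 4) / 4 = 19/4 = 4.75
  mean(Y) = (5 + 9 + 3 + 6) / 4 = 23/4 = 5.75
  x̄ = (4.75, 5.75),  deviation x̄ - mu_0 = (4.75, 5.75) - (4, 5) = (0.75, 0.75).

Step 2 — sample covariance matrix, S[i,j] = (1/(n-1)) · Σ_k (x_{k,i} - mean_i) · (x_{k,j} - mean_j), divisor n-1 = 3:
  S[X,X] = ((-1.75)·(-1.75) + (2.25)·(2.25) + (0.25)·(0.25) + (-0.75)·(-0.75)) / 3 = 8.75/3 = 2.9167
  S[X,Y] = ((-1.75)·(-0.75) + (2.25)·(3.25) + (0.25)·(-2.75) + (-0.75)·(0.25)) / 3 = 7.75/3 = 2.5833
  S[Y,Y] = ((-0.75)·(-0.75) + (3.25)·(3.25) + (-2.75)·(-2.75) + (0.25)·(0.25)) / 3 = 18.75/3 = 6.25
  S = [[2.9167, 2.5833],
 [2.5833, 6.25]].

Step 3 — invert S. det(S) = 2.9167·6.25 - (2.5833)² = 11.5556.
  S^{-1} = (1/det) · [[d, -b], [-b, a]] = [[0.5409, -0.2236],
 [-0.2236, 0.2524]].

Step 4 — quadratic form (x̄ - mu_0)^T · S^{-1} · (x̄ - mu_0):
  S^{-1} · (x̄ - mu_0) = (0.238, 0.0216),
  (x̄ - mu_0)^T · [...] = (0.75)·(0.238) + (0.75)·(0.0216) = 0.1947.

Step 5 — scale by n: T² = 4 · 0.1947 = 0.7788.

T² ≈ 0.7788


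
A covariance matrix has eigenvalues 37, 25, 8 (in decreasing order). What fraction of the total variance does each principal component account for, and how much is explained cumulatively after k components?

Step 1 — total variance = trace(Sigma) = Σ λ_i = 37 + 25 + 8 = 70.

Step 2 — fraction explained by component i = λ_i / Σ λ:
  PC1: 37/70 = 0.5286
  PC2: 25/70 = 0.3571
  PC3: 8/70 = 0.1143

Step 3 — cumulative fraction after k components = (λ_1 + ... + λ_k) / Σ λ:
  k = 1: 37/70 = 0.5286
  k = 2: (37 + 25)/70 = 62/70 = 0.8857
  k = 3: (37 + 25 + 8)/70 = 70/70 = 1

Summary (fraction, with percent):

explained: PC1 0.5286 (52.86%), PC2 0.3571 (35.71%), PC3 0.1143 (11.43%);  cumulative: 0.5286, 0.8857, 1


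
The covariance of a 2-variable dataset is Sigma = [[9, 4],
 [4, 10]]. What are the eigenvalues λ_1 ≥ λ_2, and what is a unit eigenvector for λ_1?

Step 1 — characteristic polynomial of 2×2 Sigma:
  det(Sigma - λI) = λ² - trace · λ + det = 0.
  trace = 9 + 10 = 19, det = 9·10 - (4)² = 74.
Step 2 — discriminant:
  Δ = trace² - 4·det = 361 - 296 = 65.
Step 3 — eigenvalues:
  λ = (trace ± √Δ)/2 = (19 ± 8.0623)/2,
  λ_1 = 13.5311,  λ_2 = 5.4689.

Step 4 — unit eigenvector for λ_1: solve (Sigma - λ_1 I)v = 0. First row:
  (9 - 13.5311)·v_x + (4)·v_y = 0, i.e. (-4.5311)·v_x + (4)·v_y = 0,
  so v ∝ (b, λ_1 - a) = (4, 4.5311) = u.
  ||u|| = √((4)² + (4.5311)²) = √(36.5311) ≈ 6.0441,
  v_1 = u/||u|| ≈ (0.6618, 0.7497) (||v_1|| = 1).

λ_1 = 13.5311,  λ_2 = 5.4689;  v_1 ≈ (0.6618, 0.7497)


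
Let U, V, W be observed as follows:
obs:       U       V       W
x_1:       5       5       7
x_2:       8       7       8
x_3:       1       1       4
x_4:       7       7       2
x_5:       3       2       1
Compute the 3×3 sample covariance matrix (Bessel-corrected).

Step 1 — column means:
  mean(U) = (5 + 8 + 1 + 7 + 3) / 5 = 24/5 = 4.8
  mean(V) = (5 + 7 + 1 + 7 + 2) / 5 = 22/5 = 4.4
  mean(W) = (7 + 8 + 4 + 2 + 1) / 5 = 22/5 = 4.4

Step 2 — sample covariance S[i,j] = (1/(n-1)) · Σ_k (x_{k,i} - mean_i) · (x_{k,j} - mean_j), with n-1 = 4.
  S[U,U] = ((0.2)·(0.2) + (3.2)·(3.2) + (-3.8)·(-3.8) + (2.2)·(2.2) + (-1.8)·(-1.8)) / 4 = 32.8/4 = 8.2
  S[U,V] = ((0.2)·(0.6) + (3.2)·(2.6) + (-3.8)·(-3.4) + (2.2)·(2.6) + (-1.8)·(-2.4)) / 4 = 31.4/4 = 7.85
  S[U,W] = ((0.2)·(2.6) + (3.2)·(3.6) + (-3.8)·(-0.4) + (2.2)·(-2.4) + (-1.8)·(-3.4)) / 4 = 14.4/4 = 3.6
  S[V,V] = ((0.6)·(0.6) + (2.6)·(2.6) + (-3.4)·(-3.4) + (2.6)·(2.6) + (-2.4)·(-2.4)) / 4 = 31.2/4 = 7.8
  S[V,W] = ((0.6)·(2.6) + (2.6)·(3.6) + (-3.4)·(-0.4) + (2.6)·(-2.4) + (-2.4)·(-3.4)) / 4 = 14.2/4 = 3.55
  S[W,W] = ((2.6)·(2.6) + (3.6)·(3.6) + (-0.4)·(-0.4) + (-2.4)·(-2.4) + (-3.4)·(-3.4)) / 4 = 37.2/4 = 9.3

S is symmetric (S[j,i] = S[i,j]). Assembling:

S = [[8.2, 7.85, 3.6],
 [7.85, 7.8, 3.55],
 [3.6, 3.55, 9.3]]


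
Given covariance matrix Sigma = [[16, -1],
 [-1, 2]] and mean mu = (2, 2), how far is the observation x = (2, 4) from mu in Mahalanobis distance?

Step 1 — centre the observation: (x - mu) = (0, 2).

Step 2 — invert Sigma. det(Sigma) = 16·2 - (-1)² = 31.
  Sigma^{-1} = (1/det) · [[d, -b], [-b, a]] = [[0.0645, 0.0323],
 [0.0323, 0.5161]].

Step 3 — form the quadratic (x - mu)^T · Sigma^{-1} · (x - mu):
  Sigma^{-1} · (x - mu) = (0.0645, 1.0323).
  (x - mu)^T · [Sigma^{-1} · (x - mu)] = (0)·(0.0645) + (2)·(1.0323) = 2.0645.

Step 4 — take square root: d = √(2.0645) ≈ 1.4368.

d(x, mu) = √(2.0645) ≈ 1.4368


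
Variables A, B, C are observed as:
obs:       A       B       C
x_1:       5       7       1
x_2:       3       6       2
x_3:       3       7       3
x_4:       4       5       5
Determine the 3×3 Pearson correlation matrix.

Step 1 — column means:
  mean(A) = (5 + 3 + 3 + 4) / 4 = 15/4 = 3.75
  mean(B) = (7 + 6 + 7 + 5) / 4 = 25/4 = 6.25
  mean(C) = (1 + 2 + 3 + 5) / 4 = 11/4 = 2.75

Step 2 — sample variances and covariances s[i,j] = (1/(n-1)) · Σ_k (x_{k,i} - mean_i) · (x_{k,j} - mean_j), with n-1 = 3:
  s[A,A] = ((1.25)·(1.25) + (-0.75)·(-0.75) + (-0.75)·(-0.75) + (0.25)·(0.25)) / 3 = 2.75/3 = 0.9167
  s[A,B] = ((1.25)·(0.75) + (-0.75)·(-0.25) + (-0.75)·(0.75) + (0.25)·(-1.25)) / 3 = 0.25/3 = 0.0833
  s[A,C] = ((1.25)·(-1.75) + (-0.75)·(-0.75) + (-0.75)·(0.25) + (0.25)·(2.25)) / 3 = -1.25/3 = -0.4167
  s[B,B] = ((0.75)·(0.75) + (-0.25)·(-0.25) + (0.75)·(0.75) + (-1.25)·(-1.25)) / 3 = 2.75/3 = 0.9167
  s[B,C] = ((0.75)·(-1.75) + (-0.25)·(-0.75) + (0.75)·(0.25) + (-1.25)·(2.25)) / 3 = -3.75/3 = -1.25
  s[C,C] = ((-1.75)·(-1.75) + (-0.75)·(-0.75) + (0.25)·(0.25) + (2.25)·(2.25)) / 3 = 8.75/3 = 2.9167
  Sample standard deviations s_i = √(s[i,i]):
  s(A) = √(0.9167) = 0.9574
  s(B) = √(0.9167) = 0.9574
  s(C) = √(2.9167) = 1.7078

Step 3 — r_{ij} = s_{ij} / (s_i · s_j):
  r[A,A] = 1 (diagonal).
  r[A,B] = 0.0833 / (0.9574 · 0.9574) = 0.0833 / 0.9167 = 0.0909
  r[A,C] = -0.4167 / (0.9574 · 1.7078) = -0.4167 / 1.6351 = -0.2548
  r[B,B] = 1 (diagonal).
  r[B,C] = -1.25 / (0.9574 · 1.7078) = -1.25 / 1.6351 = -0.7645
  r[C,C] = 1 (diagonal).

R is symmetric with unit diagonal. Assembling:

R = [[1, 0.0909, -0.2548],
 [0.0909, 1, -0.7645],
 [-0.2548, -0.7645, 1]]


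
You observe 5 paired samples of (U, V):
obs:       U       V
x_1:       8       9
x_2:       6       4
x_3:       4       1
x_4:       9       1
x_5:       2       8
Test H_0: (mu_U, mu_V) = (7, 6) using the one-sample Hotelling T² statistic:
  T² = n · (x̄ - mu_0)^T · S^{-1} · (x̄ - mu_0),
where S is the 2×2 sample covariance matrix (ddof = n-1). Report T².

Step 1 — sample mean vector:
  mean(U) = (8 + 6 + 4 + 9 + 2) / 5 = 29/5 = 5.8
  mean(V) = (9 + 4 + 1 + 1 + 8) / 5 = 23/5 = 4.6
  x̄ = (5.8, 4.6),  deviation x̄ - mu_0 = (5.8, 4.6) - (7, 6) = (-1.2, -1.4).

Step 2 — sample covariance matrix, S[i,j] = (1/(n-1)) · Σ_k (x_{k,i} - mean_i) · (x_{k,j} - mean_j), divisor n-1 = 4:
  S[U,U] = ((2.2)·(2.2) + (0.2)·(0.2) + (-1.8)·(-1.8) + (3.2)·(3.2) + (-3.8)·(-3.8)) / 4 = 32.8/4 = 8.2
  S[U,V] = ((2.2)·(4.4) + (0.2)·(-0.6) + (-1.8)·(-3.6) + (3.2)·(-3.6) + (-3.8)·(3.4)) / 4 = -8.4/4 = -2.1
  S[V,V] = ((4.4)·(4.4) + (-0.6)·(-0.6) + (-3.6)·(-3.6) + (-3.6)·(-3.6) + (3.4)·(3.4)) / 4 = 57.2/4 = 14.3
  S = [[8.2, -2.1],
 [-2.1, 14.3]].

Step 3 — invert S. det(S) = 8.2·14.3 - (-2.1)² = 112.85.
  S^{-1} = (1/det) · [[d, -b], [-b, a]] = [[0.1267, 0.0186],
 [0.0186, 0.0727]].

Step 4 — quadratic form (x̄ - mu_0)^T · S^{-1} · (x̄ - mu_0):
  S^{-1} · (x̄ - mu_0) = (-0.1781, -0.1241),
  (x̄ - mu_0)^T · [...] = (-1.2)·(-0.1781) + (-1.4)·(-0.1241) = 0.3874.

Step 5 — scale by n: T² = 5 · 0.3874 = 1.9371.

T² ≈ 1.9371


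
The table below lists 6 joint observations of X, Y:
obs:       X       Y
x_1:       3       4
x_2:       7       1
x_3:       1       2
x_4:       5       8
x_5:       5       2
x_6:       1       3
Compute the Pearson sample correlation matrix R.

Step 1 — column means:
  mean(X) = (3 + 7 + 1 + 5 + 5 + 1) / 6 = 22/6 = 3.6667
  mean(Y) = (4 + 1 + 2 + 8 + 2 + 3) / 6 = 20/6 = 3.3333

Step 2 — sample variances and covariances s[i,j] = (1/(n-1)) · Σ_k (x_{k,i} - mean_i) · (x_{k,j} - mean_j), with n-1 = 5:
  s[X,X] = ((-0.6667)·(-0.6667) + (3.3333)·(3.3333) + (-2.6667)·(-2.6667) + (1.3333)·(1.3333) + (1.3333)·(1.3333) + (-2.6667)·(-2.6667)) / 5 = 29.3333/5 = 5.8667
  s[X,Y] = ((-0.6667)·(0.6667) + (3.3333)·(-2.3333) + (-2.6667)·(-1.3333) + (1.3333)·(4.6667) + (1.3333)·(-1.3333) + (-2.6667)·(-0.3333)) / 5 = 0.6667/5 = 0.1333
  s[Y,Y] = ((0.6667)·(0.6667) + (-2.3333)·(-2.3333) + (-1.3333)·(-1.3333) + (4.6667)·(4.6667) + (-1.3333)·(-1.3333) + (-0.3333)·(-0.3333)) / 5 = 31.3333/5 = 6.2667
  Sample standard deviations s_i = √(s[i,i]):
  s(X) = √(5.8667) = 2.4221
  s(Y) = √(6.2667) = 2.5033

Step 3 — r_{ij} = s_{ij} / (s_i · s_j):
  r[X,X] = 1 (diagonal).
  r[X,Y] = 0.1333 / (2.4221 · 2.5033) = 0.1333 / 6.0634 = 0.022
  r[Y,Y] = 1 (diagonal).

R is symmetric with unit diagonal. Assembling:

R = [[1, 0.022],
 [0.022, 1]]


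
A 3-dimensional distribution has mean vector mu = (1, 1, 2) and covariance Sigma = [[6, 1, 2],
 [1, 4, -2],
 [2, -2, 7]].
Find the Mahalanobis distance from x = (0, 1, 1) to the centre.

Step 1 — centre the observation: (x - mu) = (-1, 0, -1).

Step 2 — invert Sigma (cofactor / det for 3×3, or solve directly):
  Sigma^{-1} = [[0.2124, -0.0973, -0.0885],
 [-0.0973, 0.3363, 0.1239],
 [-0.0885, 0.1239, 0.2035]].

Step 3 — form the quadratic (x - mu)^T · Sigma^{-1} · (x - mu):
  Sigma^{-1} · (x - mu) = (-0.1239, -0.0265, -0.115).
  (x - mu)^T · [Sigma^{-1} · (x - mu)] = (-1)·(-0.1239) + (0)·(-0.0265) + (-1)·(-0.115) = 0.2389.

Step 4 — take square root: d = √(0.2389) ≈ 0.4888.

d(x, mu) = √(0.2389) ≈ 0.4888
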